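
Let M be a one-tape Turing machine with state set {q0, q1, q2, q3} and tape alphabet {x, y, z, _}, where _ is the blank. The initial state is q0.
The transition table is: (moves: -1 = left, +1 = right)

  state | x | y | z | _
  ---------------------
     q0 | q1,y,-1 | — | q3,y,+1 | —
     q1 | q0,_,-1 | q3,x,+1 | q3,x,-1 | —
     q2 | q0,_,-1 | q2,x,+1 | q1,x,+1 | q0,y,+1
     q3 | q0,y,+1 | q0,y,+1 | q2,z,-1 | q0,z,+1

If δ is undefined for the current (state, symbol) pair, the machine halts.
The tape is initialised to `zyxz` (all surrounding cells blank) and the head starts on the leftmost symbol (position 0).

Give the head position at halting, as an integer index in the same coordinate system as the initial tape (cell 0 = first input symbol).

5

state=q0 head=0 tape=[z]yxz__   (q0,z)→(q3,y,+1)
state=q3 head=1 tape=y[y]xz__   (q3,y)→(q0,y,+1)
state=q0 head=2 tape=yy[x]z__   (q0,x)→(q1,y,-1)
state=q1 head=1 tape=y[y]yz__   (q1,y)→(q3,x,+1)
state=q3 head=2 tape=yx[y]z__   (q3,y)→(q0,y,+1)
state=q0 head=3 tape=yxy[z]__   (q0,z)→(q3,y,+1)
state=q3 head=4 tape=yxyy[_]_   (q3,_)→(q0,z,+1)
state=q0 head=5 tape=yxyyz[_]
At halt the head is at cell 5.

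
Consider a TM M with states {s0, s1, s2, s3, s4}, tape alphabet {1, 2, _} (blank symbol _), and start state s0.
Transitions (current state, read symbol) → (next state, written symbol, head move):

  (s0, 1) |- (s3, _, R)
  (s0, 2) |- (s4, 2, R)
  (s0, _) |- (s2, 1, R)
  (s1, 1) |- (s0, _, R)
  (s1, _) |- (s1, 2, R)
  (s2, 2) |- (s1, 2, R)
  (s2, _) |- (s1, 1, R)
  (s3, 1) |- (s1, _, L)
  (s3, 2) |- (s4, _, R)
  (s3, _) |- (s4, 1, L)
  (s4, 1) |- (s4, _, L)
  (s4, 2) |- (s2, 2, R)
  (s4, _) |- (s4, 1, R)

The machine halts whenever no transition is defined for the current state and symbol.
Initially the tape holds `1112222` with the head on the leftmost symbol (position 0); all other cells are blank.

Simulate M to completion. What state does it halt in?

state=s0 head=0 tape=[1]112222   (s0,1)→(s3,_,R)
state=s3 head=1 tape=_[1]12222   (s3,1)→(s1,_,L)
state=s1 head=0 tape=[_]_12222   (s1,_)→(s1,2,R)
state=s1 head=1 tape=2[_]12222   (s1,_)→(s1,2,R)
state=s1 head=2 tape=22[1]2222   (s1,1)→(s0,_,R)
state=s0 head=3 tape=22_[2]222   (s0,2)→(s4,2,R)
state=s4 head=4 tape=22_2[2]22   (s4,2)→(s2,2,R)
state=s2 head=5 tape=22_22[2]2   (s2,2)→(s1,2,R)
state=s1 head=6 tape=22_222[2]
No transition is defined for (s1, 2); M halts in state s1.

s1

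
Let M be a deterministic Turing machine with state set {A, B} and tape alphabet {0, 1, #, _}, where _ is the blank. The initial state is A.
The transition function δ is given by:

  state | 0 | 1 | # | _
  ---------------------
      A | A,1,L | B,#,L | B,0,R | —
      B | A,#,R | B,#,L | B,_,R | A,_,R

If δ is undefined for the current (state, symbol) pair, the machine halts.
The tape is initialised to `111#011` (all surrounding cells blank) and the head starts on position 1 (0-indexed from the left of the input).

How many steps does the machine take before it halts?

A | _1[1]1#011__   read 1 → write #, move L, go to B
B | _[1]#1#011__   read 1 → write #, move L, go to B
B | [_]##1#011__   read _ → write _, move R, go to A
A | _[#]#1#011__   read # → write 0, move R, go to B
B | _0[#]1#011__   read # → write _, move R, go to B
B | _0_[1]#011__   read 1 → write #, move L, go to B
B | _0[_]##011__   read _ → write _, move R, go to A
A | _0_[#]#011__   read # → write 0, move R, go to B
B | _0_0[#]011__   read # → write _, move R, go to B
B | _0_0_[0]11__   read 0 → write #, move R, go to A
A | _0_0_#[1]1__   read 1 → write #, move L, go to B
B | _0_0_[#]#1__   read # → write _, move R, go to B
B | _0_0__[#]1__   read # → write _, move R, go to B
B | _0_0___[1]__   read 1 → write #, move L, go to B
B | _0_0__[_]#__   read _ → write _, move R, go to A
A | _0_0___[#]__   read # → write 0, move R, go to B
B | _0_0___0[_]_   read _ → write _, move R, go to A
A | _0_0___0_[_]
M halts after 17 transitions.

17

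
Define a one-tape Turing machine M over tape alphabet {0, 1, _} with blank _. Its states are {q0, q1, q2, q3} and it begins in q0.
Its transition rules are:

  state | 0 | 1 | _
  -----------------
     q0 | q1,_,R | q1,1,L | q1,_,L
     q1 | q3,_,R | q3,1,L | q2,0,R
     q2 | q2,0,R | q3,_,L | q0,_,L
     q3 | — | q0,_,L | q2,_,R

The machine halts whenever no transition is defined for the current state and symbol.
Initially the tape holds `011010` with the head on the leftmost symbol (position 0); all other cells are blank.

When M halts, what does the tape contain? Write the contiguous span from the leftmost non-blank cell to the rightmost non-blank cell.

state=q0 head=0 tape=_[0]11010   (q0,0)→(q1,_,R)
state=q1 head=1 tape=__[1]1010   (q1,1)→(q3,1,L)
state=q3 head=0 tape=_[_]11010   (q3,_)→(q2,_,R)
state=q2 head=1 tape=__[1]1010   (q2,1)→(q3,_,L)
state=q3 head=0 tape=_[_]_1010   (q3,_)→(q2,_,R)
state=q2 head=1 tape=__[_]1010   (q2,_)→(q0,_,L)
state=q0 head=0 tape=_[_]_1010   (q0,_)→(q1,_,L)
state=q1 head=-1 tape=[_]__1010   (q1,_)→(q2,0,R)
state=q2 head=0 tape=0[_]_1010   (q2,_)→(q0,_,L)
state=q0 head=-1 tape=[0]__1010   (q0,0)→(q1,_,R)
state=q1 head=0 tape=_[_]_1010   (q1,_)→(q2,0,R)
state=q2 head=1 tape=_0[_]1010   (q2,_)→(q0,_,L)
state=q0 head=0 tape=_[0]_1010   (q0,0)→(q1,_,R)
state=q1 head=1 tape=__[_]1010   (q1,_)→(q2,0,R)
state=q2 head=2 tape=__0[1]010   (q2,1)→(q3,_,L)
state=q3 head=1 tape=__[0]_010
The non-blank tape span at halt is 0_010.

0_010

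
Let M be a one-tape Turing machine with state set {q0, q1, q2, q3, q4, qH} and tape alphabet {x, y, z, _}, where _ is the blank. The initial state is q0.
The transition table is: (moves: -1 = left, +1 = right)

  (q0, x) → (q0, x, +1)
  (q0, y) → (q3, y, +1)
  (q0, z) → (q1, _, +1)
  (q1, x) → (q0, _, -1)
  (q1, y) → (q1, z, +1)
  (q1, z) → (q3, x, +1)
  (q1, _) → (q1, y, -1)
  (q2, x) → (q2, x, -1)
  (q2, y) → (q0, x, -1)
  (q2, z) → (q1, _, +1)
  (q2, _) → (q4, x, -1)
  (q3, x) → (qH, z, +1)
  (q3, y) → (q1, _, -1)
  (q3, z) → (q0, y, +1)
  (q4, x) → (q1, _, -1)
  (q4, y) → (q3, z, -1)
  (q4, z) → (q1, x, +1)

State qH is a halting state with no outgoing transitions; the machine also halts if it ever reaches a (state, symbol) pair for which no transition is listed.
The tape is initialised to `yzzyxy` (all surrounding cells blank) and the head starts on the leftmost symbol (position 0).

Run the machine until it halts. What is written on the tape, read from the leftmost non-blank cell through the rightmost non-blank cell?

q0 | [y]zzyxy_   read y → write y, move +1, go to q3
q3 | y[z]zyxy_   read z → write y, move +1, go to q0
q0 | yy[z]yxy_   read z → write _, move +1, go to q1
q1 | yy_[y]xy_   read y → write z, move +1, go to q1
q1 | yy_z[x]y_   read x → write _, move -1, go to q0
q0 | yy_[z]_y_   read z → write _, move +1, go to q1
q1 | yy__[_]y_   read _ → write y, move -1, go to q1
q1 | yy_[_]yy_   read _ → write y, move -1, go to q1
q1 | yy[_]yyy_   read _ → write y, move -1, go to q1
q1 | y[y]yyyy_   read y → write z, move +1, go to q1
q1 | yz[y]yyy_   read y → write z, move +1, go to q1
q1 | yzz[y]yy_   read y → write z, move +1, go to q1
q1 | yzzz[y]y_   read y → write z, move +1, go to q1
q1 | yzzzz[y]_   read y → write z, move +1, go to q1
q1 | yzzzzz[_]   read _ → write y, move -1, go to q1
q1 | yzzzz[z]y   read z → write x, move +1, go to q3
q3 | yzzzzx[y]   read y → write _, move -1, go to q1
q1 | yzzzz[x]_   read x → write _, move -1, go to q0
q0 | yzzz[z]__   read z → write _, move +1, go to q1
q1 | yzzz_[_]_   read _ → write y, move -1, go to q1
q1 | yzzz[_]y_   read _ → write y, move -1, go to q1
q1 | yzz[z]yy_   read z → write x, move +1, go to q3
q3 | yzzx[y]y_   read y → write _, move -1, go to q1
q1 | yzz[x]_y_   read x → write _, move -1, go to q0
q0 | yz[z]__y_   read z → write _, move +1, go to q1
q1 | yz_[_]_y_   read _ → write y, move -1, go to q1
q1 | yz[_]y_y_   read _ → write y, move -1, go to q1
q1 | y[z]yy_y_   read z → write x, move +1, go to q3
q3 | yx[y]y_y_   read y → write _, move -1, go to q1
q1 | y[x]_y_y_   read x → write _, move -1, go to q0
q0 | [y]__y_y_   read y → write y, move +1, go to q3
q3 | y[_]_y_y_
The non-blank tape span at halt is y__y_y.

y__y_y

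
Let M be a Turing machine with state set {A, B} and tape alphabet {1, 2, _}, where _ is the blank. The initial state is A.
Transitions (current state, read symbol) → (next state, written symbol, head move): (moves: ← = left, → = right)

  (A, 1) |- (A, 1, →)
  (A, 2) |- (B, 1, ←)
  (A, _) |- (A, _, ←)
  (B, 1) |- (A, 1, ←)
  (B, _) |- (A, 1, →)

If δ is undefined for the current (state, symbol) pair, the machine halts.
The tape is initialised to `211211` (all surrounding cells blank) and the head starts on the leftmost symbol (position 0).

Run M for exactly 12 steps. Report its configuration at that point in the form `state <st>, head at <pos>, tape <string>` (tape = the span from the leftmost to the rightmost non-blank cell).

state=A head=0 tape=_[2]11211_   (A,2)→(B,1,←)
state=B head=-1 tape=[_]111211_   (B,_)→(A,1,→)
state=A head=0 tape=1[1]11211_   (A,1)→(A,1,→)
state=A head=1 tape=11[1]1211_   (A,1)→(A,1,→)
state=A head=2 tape=111[1]211_   (A,1)→(A,1,→)
state=A head=3 tape=1111[2]11_   (A,2)→(B,1,←)
state=B head=2 tape=111[1]111_   (B,1)→(A,1,←)
state=A head=1 tape=11[1]1111_   (A,1)→(A,1,→)
state=A head=2 tape=111[1]111_   (A,1)→(A,1,→)
state=A head=3 tape=1111[1]11_   (A,1)→(A,1,→)
state=A head=4 tape=11111[1]1_   (A,1)→(A,1,→)
state=A head=5 tape=111111[1]_   (A,1)→(A,1,→)
state=A head=6 tape=1111111[_]
After 12 steps: state A, head at 6, tape 1111111.

state A, head at 6, tape 1111111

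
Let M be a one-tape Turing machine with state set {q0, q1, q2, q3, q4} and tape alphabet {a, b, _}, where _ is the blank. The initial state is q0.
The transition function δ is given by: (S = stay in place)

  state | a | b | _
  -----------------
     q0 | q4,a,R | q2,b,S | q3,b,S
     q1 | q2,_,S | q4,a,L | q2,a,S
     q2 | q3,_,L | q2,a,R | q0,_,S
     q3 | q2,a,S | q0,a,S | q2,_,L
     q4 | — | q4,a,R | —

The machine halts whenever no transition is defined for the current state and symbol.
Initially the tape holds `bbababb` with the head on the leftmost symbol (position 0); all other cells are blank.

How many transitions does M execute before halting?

state=q0 head=0 tape=__[b]bababb   (q0,b)→(q2,b,S)
state=q2 head=0 tape=__[b]bababb   (q2,b)→(q2,a,R)
state=q2 head=1 tape=__a[b]ababb   (q2,b)→(q2,a,R)
state=q2 head=2 tape=__aa[a]babb   (q2,a)→(q3,_,L)
state=q3 head=1 tape=__a[a]_babb   (q3,a)→(q2,a,S)
state=q2 head=1 tape=__a[a]_babb   (q2,a)→(q3,_,L)
state=q3 head=0 tape=__[a]__babb   (q3,a)→(q2,a,S)
state=q2 head=0 tape=__[a]__babb   (q2,a)→(q3,_,L)
state=q3 head=-1 tape=_[_]___babb   (q3,_)→(q2,_,L)
state=q2 head=-2 tape=[_]____babb   (q2,_)→(q0,_,S)
state=q0 head=-2 tape=[_]____babb   (q0,_)→(q3,b,S)
state=q3 head=-2 tape=[b]____babb   (q3,b)→(q0,a,S)
state=q0 head=-2 tape=[a]____babb   (q0,a)→(q4,a,R)
state=q4 head=-1 tape=a[_]___babb
M halts after 13 transitions.

13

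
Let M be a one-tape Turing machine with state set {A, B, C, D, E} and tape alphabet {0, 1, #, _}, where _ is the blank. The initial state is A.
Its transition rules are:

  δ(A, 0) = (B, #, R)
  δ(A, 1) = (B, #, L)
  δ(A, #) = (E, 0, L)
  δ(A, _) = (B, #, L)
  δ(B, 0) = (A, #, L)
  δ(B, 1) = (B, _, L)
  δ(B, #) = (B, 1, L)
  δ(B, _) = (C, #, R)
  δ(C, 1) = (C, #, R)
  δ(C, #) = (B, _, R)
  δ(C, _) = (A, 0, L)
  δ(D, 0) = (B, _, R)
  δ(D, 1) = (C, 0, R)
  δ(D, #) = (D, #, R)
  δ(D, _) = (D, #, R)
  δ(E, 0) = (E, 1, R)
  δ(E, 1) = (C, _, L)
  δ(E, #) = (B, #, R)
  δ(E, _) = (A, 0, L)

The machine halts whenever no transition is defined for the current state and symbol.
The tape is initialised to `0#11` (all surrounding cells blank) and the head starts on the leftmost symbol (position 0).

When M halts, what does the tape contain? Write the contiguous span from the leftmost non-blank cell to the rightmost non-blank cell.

####0####0

A | _____[0]#11_   read 0 → write #, move R, go to B
B | _____#[#]11_   read # → write 1, move L, go to B
B | _____[#]111_   read # → write 1, move L, go to B
B | ____[_]1111_   read _ → write #, move R, go to C
C | ____#[1]111_   read 1 → write #, move R, go to C
C | ____##[1]11_   read 1 → write #, move R, go to C
C | ____###[1]1_   read 1 → write #, move R, go to C
C | ____####[1]_   read 1 → write #, move R, go to C
C | ____#####[_]   read _ → write 0, move L, go to A
A | ____####[#]0   read # → write 0, move L, go to E
E | ____###[#]00   read # → write #, move R, go to B
B | ____####[0]0   read 0 → write #, move L, go to A
A | ____###[#]#0   read # → write 0, move L, go to E
E | ____##[#]0#0   read # → write #, move R, go to B
B | ____###[0]#0   read 0 → write #, move L, go to A
A | ____##[#]##0   read # → write 0, move L, go to E
E | ____#[#]0##0   read # → write #, move R, go to B
B | ____##[0]##0   read 0 → write #, move L, go to A
A | ____#[#]###0   read # → write 0, move L, go to E
E | ____[#]0###0   read # → write #, move R, go to B
B | ____#[0]###0   read 0 → write #, move L, go to A
A | ____[#]####0   read # → write 0, move L, go to E
E | ___[_]0####0   read _ → write 0, move L, go to A
A | __[_]00####0   read _ → write #, move L, go to B
B | _[_]#00####0   read _ → write #, move R, go to C
C | _#[#]00####0   read # → write _, move R, go to B
B | _#_[0]0####0   read 0 → write #, move L, go to A
A | _#[_]#0####0   read _ → write #, move L, go to B
B | _[#]##0####0   read # → write 1, move L, go to B
B | [_]1##0####0   read _ → write #, move R, go to C
C | #[1]##0####0   read 1 → write #, move R, go to C
C | ##[#]#0####0   read # → write _, move R, go to B
B | ##_[#]0####0   read # → write 1, move L, go to B
B | ##[_]10####0   read _ → write #, move R, go to C
C | ###[1]0####0   read 1 → write #, move R, go to C
C | ####[0]####0
The non-blank tape span at halt is ####0####0.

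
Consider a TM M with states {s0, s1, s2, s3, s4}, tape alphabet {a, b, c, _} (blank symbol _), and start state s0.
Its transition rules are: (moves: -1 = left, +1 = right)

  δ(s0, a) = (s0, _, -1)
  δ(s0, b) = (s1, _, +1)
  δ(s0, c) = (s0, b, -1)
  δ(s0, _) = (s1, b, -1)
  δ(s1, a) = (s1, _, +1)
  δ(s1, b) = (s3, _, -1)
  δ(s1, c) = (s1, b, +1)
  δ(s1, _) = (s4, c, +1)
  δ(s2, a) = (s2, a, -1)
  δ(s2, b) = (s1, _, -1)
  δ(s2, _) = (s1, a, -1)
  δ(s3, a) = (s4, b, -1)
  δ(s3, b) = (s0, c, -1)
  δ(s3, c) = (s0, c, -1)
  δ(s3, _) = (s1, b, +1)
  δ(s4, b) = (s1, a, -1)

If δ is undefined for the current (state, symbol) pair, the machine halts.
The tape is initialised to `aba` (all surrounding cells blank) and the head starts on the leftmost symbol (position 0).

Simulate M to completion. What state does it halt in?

s0 | __[a]ba__   read a → write _, move -1, go to s0
s0 | _[_]_ba__   read _ → write b, move -1, go to s1
s1 | [_]b_ba__   read _ → write c, move +1, go to s4
s4 | c[b]_ba__   read b → write a, move -1, go to s1
s1 | [c]a_ba__   read c → write b, move +1, go to s1
s1 | b[a]_ba__   read a → write _, move +1, go to s1
s1 | b_[_]ba__   read _ → write c, move +1, go to s4
s4 | b_c[b]a__   read b → write a, move -1, go to s1
s1 | b_[c]aa__   read c → write b, move +1, go to s1
s1 | b_b[a]a__   read a → write _, move +1, go to s1
s1 | b_b_[a]__   read a → write _, move +1, go to s1
s1 | b_b__[_]_   read _ → write c, move +1, go to s4
s4 | b_b__c[_]
No transition is defined for (s4, _); M halts in state s4.

s4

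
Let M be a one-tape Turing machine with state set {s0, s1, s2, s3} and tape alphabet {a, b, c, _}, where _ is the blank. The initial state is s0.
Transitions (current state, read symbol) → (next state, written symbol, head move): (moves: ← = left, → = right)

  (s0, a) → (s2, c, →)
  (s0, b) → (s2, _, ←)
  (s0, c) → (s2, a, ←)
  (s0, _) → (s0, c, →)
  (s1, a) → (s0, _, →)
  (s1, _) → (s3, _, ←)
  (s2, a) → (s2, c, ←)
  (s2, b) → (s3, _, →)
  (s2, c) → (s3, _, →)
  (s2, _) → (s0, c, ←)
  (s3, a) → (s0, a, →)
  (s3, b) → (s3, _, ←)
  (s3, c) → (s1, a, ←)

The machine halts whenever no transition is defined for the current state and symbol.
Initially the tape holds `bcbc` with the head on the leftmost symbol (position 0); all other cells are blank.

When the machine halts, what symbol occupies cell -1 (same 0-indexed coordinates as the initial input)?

a

s0 | ___[b]cbc   read b → write _, move ←, go to s2
s2 | __[_]_cbc   read _ → write c, move ←, go to s0
s0 | _[_]c_cbc   read _ → write c, move →, go to s0
s0 | _c[c]_cbc   read c → write a, move ←, go to s2
s2 | _[c]a_cbc   read c → write _, move →, go to s3
s3 | __[a]_cbc   read a → write a, move →, go to s0
s0 | __a[_]cbc   read _ → write c, move →, go to s0
s0 | __ac[c]bc   read c → write a, move ←, go to s2
s2 | __a[c]abc   read c → write _, move →, go to s3
s3 | __a_[a]bc   read a → write a, move →, go to s0
s0 | __a_a[b]c   read b → write _, move ←, go to s2
s2 | __a_[a]_c   read a → write c, move ←, go to s2
s2 | __a[_]c_c   read _ → write c, move ←, go to s0
s0 | __[a]cc_c   read a → write c, move →, go to s2
s2 | __c[c]c_c   read c → write _, move →, go to s3
s3 | __c_[c]_c   read c → write a, move ←, go to s1
s1 | __c[_]a_c   read _ → write _, move ←, go to s3
s3 | __[c]_a_c   read c → write a, move ←, go to s1
s1 | _[_]a_a_c   read _ → write _, move ←, go to s3
s3 | [_]_a_a_c
Cell -1 holds a when M halts.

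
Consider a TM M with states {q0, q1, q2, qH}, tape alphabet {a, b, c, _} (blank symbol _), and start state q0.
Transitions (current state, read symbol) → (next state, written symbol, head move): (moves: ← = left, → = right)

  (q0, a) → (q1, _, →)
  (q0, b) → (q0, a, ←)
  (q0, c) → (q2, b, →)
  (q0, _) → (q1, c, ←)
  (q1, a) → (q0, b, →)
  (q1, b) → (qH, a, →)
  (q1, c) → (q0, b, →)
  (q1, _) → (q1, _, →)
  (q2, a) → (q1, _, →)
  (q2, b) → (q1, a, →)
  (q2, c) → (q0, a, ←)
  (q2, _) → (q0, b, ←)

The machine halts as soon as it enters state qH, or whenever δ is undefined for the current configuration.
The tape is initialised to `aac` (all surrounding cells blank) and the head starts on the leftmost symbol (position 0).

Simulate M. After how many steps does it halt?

15

q0 | _[a]ac_   read a → write _, move →, go to q1
q1 | __[a]c_   read a → write b, move →, go to q0
q0 | __b[c]_   read c → write b, move →, go to q2
q2 | __bb[_]   read _ → write b, move ←, go to q0
q0 | __b[b]b   read b → write a, move ←, go to q0
q0 | __[b]ab   read b → write a, move ←, go to q0
q0 | _[_]aab   read _ → write c, move ←, go to q1
q1 | [_]caab   read _ → write _, move →, go to q1
q1 | _[c]aab   read c → write b, move →, go to q0
q0 | _b[a]ab   read a → write _, move →, go to q1
q1 | _b_[a]b   read a → write b, move →, go to q0
q0 | _b_b[b]   read b → write a, move ←, go to q0
q0 | _b_[b]a   read b → write a, move ←, go to q0
q0 | _b[_]aa   read _ → write c, move ←, go to q1
q1 | _[b]caa   read b → write a, move →, go to qH
qH | _a[c]aa
M halts after 15 transitions.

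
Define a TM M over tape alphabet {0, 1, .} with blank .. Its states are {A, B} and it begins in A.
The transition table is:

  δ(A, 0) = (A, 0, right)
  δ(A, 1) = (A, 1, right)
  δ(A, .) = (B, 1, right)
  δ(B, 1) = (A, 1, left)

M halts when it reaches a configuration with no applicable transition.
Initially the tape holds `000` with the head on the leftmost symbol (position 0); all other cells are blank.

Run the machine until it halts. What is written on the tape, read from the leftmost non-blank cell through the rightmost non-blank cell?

state=A head=0 tape=[0]00..   (A,0)→(A,0,right)
state=A head=1 tape=0[0]0..   (A,0)→(A,0,right)
state=A head=2 tape=00[0]..   (A,0)→(A,0,right)
state=A head=3 tape=000[.].   (A,.)→(B,1,right)
state=B head=4 tape=0001[.]
The non-blank tape span at halt is 0001.

0001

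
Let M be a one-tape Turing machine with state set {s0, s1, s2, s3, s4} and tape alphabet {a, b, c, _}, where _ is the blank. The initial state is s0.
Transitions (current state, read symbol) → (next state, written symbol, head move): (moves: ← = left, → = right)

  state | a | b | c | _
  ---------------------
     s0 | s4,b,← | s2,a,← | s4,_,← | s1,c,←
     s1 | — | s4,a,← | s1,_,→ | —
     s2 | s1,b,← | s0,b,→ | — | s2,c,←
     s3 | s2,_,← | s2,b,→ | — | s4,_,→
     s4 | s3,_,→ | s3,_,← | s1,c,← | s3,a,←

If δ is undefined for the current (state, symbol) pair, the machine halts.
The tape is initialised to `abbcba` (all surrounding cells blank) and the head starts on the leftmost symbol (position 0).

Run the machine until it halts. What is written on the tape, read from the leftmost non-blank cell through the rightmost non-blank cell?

state=s0 head=0 tape=__[a]bbcba   (s0,a)→(s4,b,←)
state=s4 head=-1 tape=_[_]bbbcba   (s4,_)→(s3,a,←)
state=s3 head=-2 tape=[_]abbbcba   (s3,_)→(s4,_,→)
state=s4 head=-1 tape=_[a]bbbcba   (s4,a)→(s3,_,→)
state=s3 head=0 tape=__[b]bbcba   (s3,b)→(s2,b,→)
state=s2 head=1 tape=__b[b]bcba   (s2,b)→(s0,b,→)
state=s0 head=2 tape=__bb[b]cba   (s0,b)→(s2,a,←)
state=s2 head=1 tape=__b[b]acba   (s2,b)→(s0,b,→)
state=s0 head=2 tape=__bb[a]cba   (s0,a)→(s4,b,←)
state=s4 head=1 tape=__b[b]bcba   (s4,b)→(s3,_,←)
state=s3 head=0 tape=__[b]_bcba   (s3,b)→(s2,b,→)
state=s2 head=1 tape=__b[_]bcba   (s2,_)→(s2,c,←)
state=s2 head=0 tape=__[b]cbcba   (s2,b)→(s0,b,→)
state=s0 head=1 tape=__b[c]bcba   (s0,c)→(s4,_,←)
state=s4 head=0 tape=__[b]_bcba   (s4,b)→(s3,_,←)
state=s3 head=-1 tape=_[_]__bcba   (s3,_)→(s4,_,→)
state=s4 head=0 tape=__[_]_bcba   (s4,_)→(s3,a,←)
state=s3 head=-1 tape=_[_]a_bcba   (s3,_)→(s4,_,→)
state=s4 head=0 tape=__[a]_bcba   (s4,a)→(s3,_,→)
state=s3 head=1 tape=___[_]bcba   (s3,_)→(s4,_,→)
state=s4 head=2 tape=____[b]cba   (s4,b)→(s3,_,←)
state=s3 head=1 tape=___[_]_cba   (s3,_)→(s4,_,→)
state=s4 head=2 tape=____[_]cba   (s4,_)→(s3,a,←)
state=s3 head=1 tape=___[_]acba   (s3,_)→(s4,_,→)
state=s4 head=2 tape=____[a]cba   (s4,a)→(s3,_,→)
state=s3 head=3 tape=_____[c]ba
The non-blank tape span at halt is cba.

cba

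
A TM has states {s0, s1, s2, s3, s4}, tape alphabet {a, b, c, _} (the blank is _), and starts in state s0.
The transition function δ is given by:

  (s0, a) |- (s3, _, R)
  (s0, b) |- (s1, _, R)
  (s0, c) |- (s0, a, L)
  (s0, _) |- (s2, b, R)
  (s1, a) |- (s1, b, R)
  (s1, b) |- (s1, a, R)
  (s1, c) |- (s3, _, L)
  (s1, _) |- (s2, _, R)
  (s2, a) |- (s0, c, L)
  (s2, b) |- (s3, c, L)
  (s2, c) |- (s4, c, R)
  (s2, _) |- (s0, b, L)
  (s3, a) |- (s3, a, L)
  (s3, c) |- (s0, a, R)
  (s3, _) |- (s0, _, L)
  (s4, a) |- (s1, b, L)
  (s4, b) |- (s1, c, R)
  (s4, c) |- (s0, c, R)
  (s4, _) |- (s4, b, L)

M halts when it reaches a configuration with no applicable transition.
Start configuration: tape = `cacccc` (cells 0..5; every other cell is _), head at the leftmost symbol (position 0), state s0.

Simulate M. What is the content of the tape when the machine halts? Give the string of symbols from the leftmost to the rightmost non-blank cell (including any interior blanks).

state=s0 head=0 tape=__[c]acccc   (s0,c)→(s0,a,L)
state=s0 head=-1 tape=_[_]aacccc   (s0,_)→(s2,b,R)
state=s2 head=0 tape=_b[a]acccc   (s2,a)→(s0,c,L)
state=s0 head=-1 tape=_[b]cacccc   (s0,b)→(s1,_,R)
state=s1 head=0 tape=__[c]acccc   (s1,c)→(s3,_,L)
state=s3 head=-1 tape=_[_]_acccc   (s3,_)→(s0,_,L)
state=s0 head=-2 tape=[_]__acccc   (s0,_)→(s2,b,R)
state=s2 head=-1 tape=b[_]_acccc   (s2,_)→(s0,b,L)
state=s0 head=-2 tape=[b]b_acccc   (s0,b)→(s1,_,R)
state=s1 head=-1 tape=_[b]_acccc   (s1,b)→(s1,a,R)
state=s1 head=0 tape=_a[_]acccc   (s1,_)→(s2,_,R)
state=s2 head=1 tape=_a_[a]cccc   (s2,a)→(s0,c,L)
state=s0 head=0 tape=_a[_]ccccc   (s0,_)→(s2,b,R)
state=s2 head=1 tape=_ab[c]cccc   (s2,c)→(s4,c,R)
state=s4 head=2 tape=_abc[c]ccc   (s4,c)→(s0,c,R)
state=s0 head=3 tape=_abcc[c]cc   (s0,c)→(s0,a,L)
state=s0 head=2 tape=_abc[c]acc   (s0,c)→(s0,a,L)
state=s0 head=1 tape=_ab[c]aacc   (s0,c)→(s0,a,L)
state=s0 head=0 tape=_a[b]aaacc   (s0,b)→(s1,_,R)
state=s1 head=1 tape=_a_[a]aacc   (s1,a)→(s1,b,R)
state=s1 head=2 tape=_a_b[a]acc   (s1,a)→(s1,b,R)
state=s1 head=3 tape=_a_bb[a]cc   (s1,a)→(s1,b,R)
state=s1 head=4 tape=_a_bbb[c]c   (s1,c)→(s3,_,L)
state=s3 head=3 tape=_a_bb[b]_c
The non-blank tape span at halt is a_bbb_c.

a_bbb_c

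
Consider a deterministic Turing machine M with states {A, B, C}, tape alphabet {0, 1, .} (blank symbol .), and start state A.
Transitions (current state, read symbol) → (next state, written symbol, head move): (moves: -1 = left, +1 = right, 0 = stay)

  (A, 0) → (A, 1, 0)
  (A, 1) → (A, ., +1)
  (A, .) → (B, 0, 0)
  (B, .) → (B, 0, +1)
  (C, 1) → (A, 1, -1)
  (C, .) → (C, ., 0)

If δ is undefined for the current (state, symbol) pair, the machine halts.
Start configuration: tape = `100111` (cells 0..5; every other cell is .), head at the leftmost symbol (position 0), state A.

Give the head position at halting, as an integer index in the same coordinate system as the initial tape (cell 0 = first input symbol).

6

A | [1]00111.   read 1 → write ., move +1, go to A
A | .[0]0111.   read 0 → write 1, move 0, go to A
A | .[1]0111.   read 1 → write ., move +1, go to A
A | ..[0]111.   read 0 → write 1, move 0, go to A
A | ..[1]111.   read 1 → write ., move +1, go to A
A | ...[1]11.   read 1 → write ., move +1, go to A
A | ....[1]1.   read 1 → write ., move +1, go to A
A | .....[1].   read 1 → write ., move +1, go to A
A | ......[.]   read . → write 0, move 0, go to B
B | ......[0]
At halt the head is at cell 6.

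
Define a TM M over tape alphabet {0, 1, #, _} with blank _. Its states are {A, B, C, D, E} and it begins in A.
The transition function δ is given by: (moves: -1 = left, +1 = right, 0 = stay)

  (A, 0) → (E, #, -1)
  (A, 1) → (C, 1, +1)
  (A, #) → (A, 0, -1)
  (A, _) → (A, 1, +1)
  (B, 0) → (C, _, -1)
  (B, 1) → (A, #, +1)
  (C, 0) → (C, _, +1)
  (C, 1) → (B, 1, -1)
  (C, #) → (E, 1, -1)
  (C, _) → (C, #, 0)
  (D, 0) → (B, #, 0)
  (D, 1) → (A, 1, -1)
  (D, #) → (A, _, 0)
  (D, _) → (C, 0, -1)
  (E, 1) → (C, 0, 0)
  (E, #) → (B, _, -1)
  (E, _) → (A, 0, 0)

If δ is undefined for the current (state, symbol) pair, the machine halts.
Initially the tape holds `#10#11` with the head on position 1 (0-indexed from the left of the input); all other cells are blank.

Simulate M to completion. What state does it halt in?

B

A | _#[1]0#11   read 1 → write 1, move +1, go to C
C | _#1[0]#11   read 0 → write _, move +1, go to C
C | _#1_[#]11   read # → write 1, move -1, go to E
E | _#1[_]111   read _ → write 0, move 0, go to A
A | _#1[0]111   read 0 → write #, move -1, go to E
E | _#[1]#111   read 1 → write 0, move 0, go to C
C | _#[0]#111   read 0 → write _, move +1, go to C
C | _#_[#]111   read # → write 1, move -1, go to E
E | _#[_]1111   read _ → write 0, move 0, go to A
A | _#[0]1111   read 0 → write #, move -1, go to E
E | _[#]#1111   read # → write _, move -1, go to B
B | [_]_#1111
No transition is defined for (B, _); M halts in state B.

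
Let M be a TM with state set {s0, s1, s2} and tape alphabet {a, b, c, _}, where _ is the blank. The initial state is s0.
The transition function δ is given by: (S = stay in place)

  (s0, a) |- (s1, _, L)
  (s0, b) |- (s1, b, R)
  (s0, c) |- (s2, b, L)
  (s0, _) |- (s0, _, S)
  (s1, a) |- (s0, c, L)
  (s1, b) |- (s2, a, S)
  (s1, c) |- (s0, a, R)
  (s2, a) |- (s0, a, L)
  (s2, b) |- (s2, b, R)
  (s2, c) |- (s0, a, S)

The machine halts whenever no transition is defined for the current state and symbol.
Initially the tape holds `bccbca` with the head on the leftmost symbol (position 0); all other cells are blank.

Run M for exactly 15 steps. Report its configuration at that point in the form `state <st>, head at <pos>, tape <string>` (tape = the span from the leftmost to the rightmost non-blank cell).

state s0, head at 4, tape babaca

state=s0 head=0 tape=[b]ccbca   (s0,b)→(s1,b,R)
state=s1 head=1 tape=b[c]cbca   (s1,c)→(s0,a,R)
state=s0 head=2 tape=ba[c]bca   (s0,c)→(s2,b,L)
state=s2 head=1 tape=b[a]bbca   (s2,a)→(s0,a,L)
state=s0 head=0 tape=[b]abbca   (s0,b)→(s1,b,R)
state=s1 head=1 tape=b[a]bbca   (s1,a)→(s0,c,L)
state=s0 head=0 tape=[b]cbbca   (s0,b)→(s1,b,R)
state=s1 head=1 tape=b[c]bbca   (s1,c)→(s0,a,R)
state=s0 head=2 tape=ba[b]bca   (s0,b)→(s1,b,R)
state=s1 head=3 tape=bab[b]ca   (s1,b)→(s2,a,S)
state=s2 head=3 tape=bab[a]ca   (s2,a)→(s0,a,L)
state=s0 head=2 tape=ba[b]aca   (s0,b)→(s1,b,R)
state=s1 head=3 tape=bab[a]ca   (s1,a)→(s0,c,L)
state=s0 head=2 tape=ba[b]cca   (s0,b)→(s1,b,R)
state=s1 head=3 tape=bab[c]ca   (s1,c)→(s0,a,R)
state=s0 head=4 tape=baba[c]a
After 15 steps: state s0, head at 4, tape babaca.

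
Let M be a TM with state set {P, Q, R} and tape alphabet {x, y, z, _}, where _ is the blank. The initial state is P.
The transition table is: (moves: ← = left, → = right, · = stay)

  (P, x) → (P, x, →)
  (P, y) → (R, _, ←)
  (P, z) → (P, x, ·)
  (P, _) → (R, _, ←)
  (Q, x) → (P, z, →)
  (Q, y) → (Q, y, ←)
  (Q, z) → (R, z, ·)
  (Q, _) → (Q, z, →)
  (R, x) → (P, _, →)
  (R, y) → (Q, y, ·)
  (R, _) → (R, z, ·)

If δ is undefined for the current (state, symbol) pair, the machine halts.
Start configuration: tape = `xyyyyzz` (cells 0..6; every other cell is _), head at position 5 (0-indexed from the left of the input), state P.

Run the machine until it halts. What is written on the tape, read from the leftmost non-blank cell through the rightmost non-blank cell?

xyyyyxz

P | xyyyy[z]z_   read z → write x, move ·, go to P
P | xyyyy[x]z_   read x → write x, move →, go to P
P | xyyyyx[z]_   read z → write x, move ·, go to P
P | xyyyyx[x]_   read x → write x, move →, go to P
P | xyyyyxx[_]   read _ → write _, move ←, go to R
R | xyyyyx[x]_   read x → write _, move →, go to P
P | xyyyyx_[_]   read _ → write _, move ←, go to R
R | xyyyyx[_]_   read _ → write z, move ·, go to R
R | xyyyyx[z]_
The non-blank tape span at halt is xyyyyxz.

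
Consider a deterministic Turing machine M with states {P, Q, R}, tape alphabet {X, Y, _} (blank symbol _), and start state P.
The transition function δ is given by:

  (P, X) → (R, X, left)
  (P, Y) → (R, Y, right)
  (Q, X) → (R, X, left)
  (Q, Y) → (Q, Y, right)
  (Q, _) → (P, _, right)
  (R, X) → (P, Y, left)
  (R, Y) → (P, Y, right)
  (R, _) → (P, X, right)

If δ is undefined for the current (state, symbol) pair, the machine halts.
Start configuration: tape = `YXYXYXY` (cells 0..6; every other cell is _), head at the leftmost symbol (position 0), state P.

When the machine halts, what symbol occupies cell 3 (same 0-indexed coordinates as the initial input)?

Y

state=P head=0 tape=[Y]XYXYXY__   (P,Y)→(R,Y,right)
state=R head=1 tape=Y[X]YXYXY__   (R,X)→(P,Y,left)
state=P head=0 tape=[Y]YYXYXY__   (P,Y)→(R,Y,right)
state=R head=1 tape=Y[Y]YXYXY__   (R,Y)→(P,Y,right)
state=P head=2 tape=YY[Y]XYXY__   (P,Y)→(R,Y,right)
state=R head=3 tape=YYY[X]YXY__   (R,X)→(P,Y,left)
state=P head=2 tape=YY[Y]YYXY__   (P,Y)→(R,Y,right)
state=R head=3 tape=YYY[Y]YXY__   (R,Y)→(P,Y,right)
state=P head=4 tape=YYYY[Y]XY__   (P,Y)→(R,Y,right)
state=R head=5 tape=YYYYY[X]Y__   (R,X)→(P,Y,left)
state=P head=4 tape=YYYY[Y]YY__   (P,Y)→(R,Y,right)
state=R head=5 tape=YYYYY[Y]Y__   (R,Y)→(P,Y,right)
state=P head=6 tape=YYYYYY[Y]__   (P,Y)→(R,Y,right)
state=R head=7 tape=YYYYYYY[_]_   (R,_)→(P,X,right)
state=P head=8 tape=YYYYYYYX[_]
Cell 3 holds Y when M halts.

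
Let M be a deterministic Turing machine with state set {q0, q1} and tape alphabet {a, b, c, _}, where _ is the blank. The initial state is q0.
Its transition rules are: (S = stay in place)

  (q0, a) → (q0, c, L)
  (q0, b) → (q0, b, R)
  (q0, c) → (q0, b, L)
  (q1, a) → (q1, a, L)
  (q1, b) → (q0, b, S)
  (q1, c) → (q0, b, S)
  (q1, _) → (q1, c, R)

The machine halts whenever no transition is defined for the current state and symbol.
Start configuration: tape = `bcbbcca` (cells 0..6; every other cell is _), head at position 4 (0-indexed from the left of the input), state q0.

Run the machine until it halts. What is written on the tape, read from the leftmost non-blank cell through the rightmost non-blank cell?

q0 | bcbb[c]ca_   read c → write b, move L, go to q0
q0 | bcb[b]bca_   read b → write b, move R, go to q0
q0 | bcbb[b]ca_   read b → write b, move R, go to q0
q0 | bcbbb[c]a_   read c → write b, move L, go to q0
q0 | bcbb[b]ba_   read b → write b, move R, go to q0
q0 | bcbbb[b]a_   read b → write b, move R, go to q0
q0 | bcbbbb[a]_   read a → write c, move L, go to q0
q0 | bcbbb[b]c_   read b → write b, move R, go to q0
q0 | bcbbbb[c]_   read c → write b, move L, go to q0
q0 | bcbbb[b]b_   read b → write b, move R, go to q0
q0 | bcbbbb[b]_   read b → write b, move R, go to q0
q0 | bcbbbbb[_]
The non-blank tape span at halt is bcbbbbb.

bcbbbbb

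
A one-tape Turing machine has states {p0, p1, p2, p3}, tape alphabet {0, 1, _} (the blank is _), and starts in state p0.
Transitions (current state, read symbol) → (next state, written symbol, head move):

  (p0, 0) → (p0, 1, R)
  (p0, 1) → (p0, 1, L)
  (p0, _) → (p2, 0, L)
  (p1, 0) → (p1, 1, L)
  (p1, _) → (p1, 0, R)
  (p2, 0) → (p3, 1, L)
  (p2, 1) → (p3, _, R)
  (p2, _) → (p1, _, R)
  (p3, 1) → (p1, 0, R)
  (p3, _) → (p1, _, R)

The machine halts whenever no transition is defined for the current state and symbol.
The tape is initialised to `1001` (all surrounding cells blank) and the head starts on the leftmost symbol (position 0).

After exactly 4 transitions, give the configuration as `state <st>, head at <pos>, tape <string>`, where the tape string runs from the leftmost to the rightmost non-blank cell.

state p1, head at -2, tape 11001

p0 | __[1]001   read 1 → write 1, move L, go to p0
p0 | _[_]1001   read _ → write 0, move L, go to p2
p2 | [_]01001   read _ → write _, move R, go to p1
p1 | _[0]1001   read 0 → write 1, move L, go to p1
p1 | [_]11001
After 4 steps: state p1, head at -2, tape 11001.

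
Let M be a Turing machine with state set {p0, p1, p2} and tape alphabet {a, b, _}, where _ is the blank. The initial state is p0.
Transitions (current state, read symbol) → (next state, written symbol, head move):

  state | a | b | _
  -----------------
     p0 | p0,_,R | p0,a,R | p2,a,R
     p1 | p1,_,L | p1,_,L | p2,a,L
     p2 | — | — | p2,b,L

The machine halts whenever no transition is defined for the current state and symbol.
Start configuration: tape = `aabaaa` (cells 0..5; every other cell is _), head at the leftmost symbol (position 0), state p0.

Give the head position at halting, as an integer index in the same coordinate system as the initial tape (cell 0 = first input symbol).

6

state=p0 head=0 tape=[a]abaaa__   (p0,a)→(p0,_,R)
state=p0 head=1 tape=_[a]baaa__   (p0,a)→(p0,_,R)
state=p0 head=2 tape=__[b]aaa__   (p0,b)→(p0,a,R)
state=p0 head=3 tape=__a[a]aa__   (p0,a)→(p0,_,R)
state=p0 head=4 tape=__a_[a]a__   (p0,a)→(p0,_,R)
state=p0 head=5 tape=__a__[a]__   (p0,a)→(p0,_,R)
state=p0 head=6 tape=__a___[_]_   (p0,_)→(p2,a,R)
state=p2 head=7 tape=__a___a[_]   (p2,_)→(p2,b,L)
state=p2 head=6 tape=__a___[a]b
At halt the head is at cell 6.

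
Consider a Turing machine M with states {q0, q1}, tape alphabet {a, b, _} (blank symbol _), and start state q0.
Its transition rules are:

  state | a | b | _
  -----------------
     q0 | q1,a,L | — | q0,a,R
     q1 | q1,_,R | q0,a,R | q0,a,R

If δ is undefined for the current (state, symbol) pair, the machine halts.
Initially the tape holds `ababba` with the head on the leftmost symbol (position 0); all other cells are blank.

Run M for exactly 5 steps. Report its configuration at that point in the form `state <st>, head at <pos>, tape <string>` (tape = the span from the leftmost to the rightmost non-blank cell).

state=q0 head=0 tape=_[a]babba   (q0,a)→(q1,a,L)
state=q1 head=-1 tape=[_]ababba   (q1,_)→(q0,a,R)
state=q0 head=0 tape=a[a]babba   (q0,a)→(q1,a,L)
state=q1 head=-1 tape=[a]ababba   (q1,a)→(q1,_,R)
state=q1 head=0 tape=_[a]babba   (q1,a)→(q1,_,R)
state=q1 head=1 tape=__[b]abba
After 5 steps: state q1, head at 1, tape babba.

state q1, head at 1, tape babba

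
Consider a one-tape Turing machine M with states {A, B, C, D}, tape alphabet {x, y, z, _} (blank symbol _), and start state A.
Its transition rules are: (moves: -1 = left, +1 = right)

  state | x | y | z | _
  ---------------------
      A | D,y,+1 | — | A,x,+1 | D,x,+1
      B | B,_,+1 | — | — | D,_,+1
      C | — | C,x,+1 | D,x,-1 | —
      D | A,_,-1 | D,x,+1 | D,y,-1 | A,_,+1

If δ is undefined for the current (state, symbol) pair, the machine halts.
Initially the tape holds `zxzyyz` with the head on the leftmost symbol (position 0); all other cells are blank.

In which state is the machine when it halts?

A | [z]xzyyz   read z → write x, move +1, go to A
A | x[x]zyyz   read x → write y, move +1, go to D
D | xy[z]yyz   read z → write y, move -1, go to D
D | x[y]yyyz   read y → write x, move +1, go to D
D | xx[y]yyz   read y → write x, move +1, go to D
D | xxx[y]yz   read y → write x, move +1, go to D
D | xxxx[y]z   read y → write x, move +1, go to D
D | xxxxx[z]   read z → write y, move -1, go to D
D | xxxx[x]y   read x → write _, move -1, go to A
A | xxx[x]_y   read x → write y, move +1, go to D
D | xxxy[_]y   read _ → write _, move +1, go to A
A | xxxy_[y]
No transition is defined for (A, y); M halts in state A.

A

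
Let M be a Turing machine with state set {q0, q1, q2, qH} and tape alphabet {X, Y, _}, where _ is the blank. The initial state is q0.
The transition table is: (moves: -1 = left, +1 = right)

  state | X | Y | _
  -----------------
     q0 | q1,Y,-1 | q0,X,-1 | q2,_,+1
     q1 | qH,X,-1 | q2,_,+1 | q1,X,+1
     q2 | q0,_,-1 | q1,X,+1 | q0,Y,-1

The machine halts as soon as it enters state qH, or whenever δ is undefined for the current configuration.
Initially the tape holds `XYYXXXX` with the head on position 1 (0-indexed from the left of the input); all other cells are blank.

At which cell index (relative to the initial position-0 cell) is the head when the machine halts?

q0 | _X[Y]YXXXX   read Y → write X, move -1, go to q0
q0 | _[X]XYXXXX   read X → write Y, move -1, go to q1
q1 | [_]YXYXXXX   read _ → write X, move +1, go to q1
q1 | X[Y]XYXXXX   read Y → write _, move +1, go to q2
q2 | X_[X]YXXXX   read X → write _, move -1, go to q0
q0 | X[_]_YXXXX   read _ → write _, move +1, go to q2
q2 | X_[_]YXXXX   read _ → write Y, move -1, go to q0
q0 | X[_]YYXXXX   read _ → write _, move +1, go to q2
q2 | X_[Y]YXXXX   read Y → write X, move +1, go to q1
q1 | X_X[Y]XXXX   read Y → write _, move +1, go to q2
q2 | X_X_[X]XXX   read X → write _, move -1, go to q0
q0 | X_X[_]_XXX   read _ → write _, move +1, go to q2
q2 | X_X_[_]XXX   read _ → write Y, move -1, go to q0
q0 | X_X[_]YXXX   read _ → write _, move +1, go to q2
q2 | X_X_[Y]XXX   read Y → write X, move +1, go to q1
q1 | X_X_X[X]XX   read X → write X, move -1, go to qH
qH | X_X_[X]XXX
At halt the head is at cell 3.

3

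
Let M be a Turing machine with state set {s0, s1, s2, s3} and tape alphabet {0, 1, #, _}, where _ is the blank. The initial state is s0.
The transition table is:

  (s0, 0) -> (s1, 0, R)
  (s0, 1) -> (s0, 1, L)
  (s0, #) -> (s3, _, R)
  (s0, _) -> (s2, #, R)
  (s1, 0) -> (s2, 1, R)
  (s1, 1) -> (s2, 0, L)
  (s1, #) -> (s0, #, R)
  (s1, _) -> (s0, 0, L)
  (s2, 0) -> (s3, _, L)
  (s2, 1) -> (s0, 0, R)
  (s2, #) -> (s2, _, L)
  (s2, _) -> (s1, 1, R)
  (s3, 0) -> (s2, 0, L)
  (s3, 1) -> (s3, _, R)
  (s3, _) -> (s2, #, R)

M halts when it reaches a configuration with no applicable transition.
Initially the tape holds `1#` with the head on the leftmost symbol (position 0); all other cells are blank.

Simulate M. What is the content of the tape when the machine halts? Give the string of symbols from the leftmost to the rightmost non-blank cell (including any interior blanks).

state=s0 head=0 tape=_[1]#_____   (s0,1)→(s0,1,L)
state=s0 head=-1 tape=[_]1#_____   (s0,_)→(s2,#,R)
state=s2 head=0 tape=#[1]#_____   (s2,1)→(s0,0,R)
state=s0 head=1 tape=#0[#]_____   (s0,#)→(s3,_,R)
state=s3 head=2 tape=#0_[_]____   (s3,_)→(s2,#,R)
state=s2 head=3 tape=#0_#[_]___   (s2,_)→(s1,1,R)
state=s1 head=4 tape=#0_#1[_]__   (s1,_)→(s0,0,L)
state=s0 head=3 tape=#0_#[1]0__   (s0,1)→(s0,1,L)
state=s0 head=2 tape=#0_[#]10__   (s0,#)→(s3,_,R)
state=s3 head=3 tape=#0__[1]0__   (s3,1)→(s3,_,R)
state=s3 head=4 tape=#0___[0]__   (s3,0)→(s2,0,L)
state=s2 head=3 tape=#0__[_]0__   (s2,_)→(s1,1,R)
state=s1 head=4 tape=#0__1[0]__   (s1,0)→(s2,1,R)
state=s2 head=5 tape=#0__11[_]_   (s2,_)→(s1,1,R)
state=s1 head=6 tape=#0__111[_]   (s1,_)→(s0,0,L)
state=s0 head=5 tape=#0__11[1]0   (s0,1)→(s0,1,L)
state=s0 head=4 tape=#0__1[1]10   (s0,1)→(s0,1,L)
state=s0 head=3 tape=#0__[1]110   (s0,1)→(s0,1,L)
state=s0 head=2 tape=#0_[_]1110   (s0,_)→(s2,#,R)
state=s2 head=3 tape=#0_#[1]110   (s2,1)→(s0,0,R)
state=s0 head=4 tape=#0_#0[1]10   (s0,1)→(s0,1,L)
state=s0 head=3 tape=#0_#[0]110   (s0,0)→(s1,0,R)
state=s1 head=4 tape=#0_#0[1]10   (s1,1)→(s2,0,L)
state=s2 head=3 tape=#0_#[0]010   (s2,0)→(s3,_,L)
state=s3 head=2 tape=#0_[#]_010
The non-blank tape span at halt is #0_#_010.

#0_#_010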